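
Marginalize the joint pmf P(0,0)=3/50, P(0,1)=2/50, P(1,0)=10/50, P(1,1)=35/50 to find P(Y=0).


P(Y=0) = P(0,0)+P(1,0) = 3/50 + 10/50 = 13/50

13/50


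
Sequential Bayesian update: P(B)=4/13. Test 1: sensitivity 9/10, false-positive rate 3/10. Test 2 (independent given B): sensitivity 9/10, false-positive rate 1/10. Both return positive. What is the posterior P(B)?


After test 1: P(+) = 9/10*4/13 + 3/10*9/13 = 63/130
P(B|+) = (18/65)/(63/130) = 4/7
After test 2 (use post1 as new prior): P(+) = 9/10*4/7 + 1/10*3/7 = 39/70
P(B|+,+) = (18/35)/(39/70) = 12/13

12/13


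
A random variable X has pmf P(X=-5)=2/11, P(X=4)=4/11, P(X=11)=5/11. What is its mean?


E[X] = sum(x * P(x))
= -5*2/11 + 4*4/11 + 11*5/11
= 61/11

61/11


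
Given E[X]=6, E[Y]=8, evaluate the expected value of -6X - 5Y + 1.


E[-6X - 5Y + 1] = -6*E[X] - 5*E[Y] + 1
= (-6)*(6) + (-5)*(8) + (1)
= -36 - 40 + 1 = -75

-75


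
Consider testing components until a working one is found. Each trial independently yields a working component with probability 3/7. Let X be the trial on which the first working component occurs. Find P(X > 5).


P(X > 5) = P(first 5 trials all fail) = (1-p)^5 = (4/7)^5 = 1024/16807

1024/16807


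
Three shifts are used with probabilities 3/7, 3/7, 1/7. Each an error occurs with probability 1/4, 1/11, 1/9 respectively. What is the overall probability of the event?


P(A) = P(A|B1)P(B1) + P(A|B2)P(B2) + P(A|B3)P(B3)
= 1/4*3/7 + 1/11*3/7 + 1/9*1/7
= 3/28 + 3/77 + 1/63 = 449/2772

449/2772


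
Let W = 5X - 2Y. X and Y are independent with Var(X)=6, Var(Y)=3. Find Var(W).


Independence => Cov(X,Y)=0
Var(5X - 2Y) = 5^2*Var(X) + (-2)^2*Var(Y)
= 25*6 + 4*3 = 162

162


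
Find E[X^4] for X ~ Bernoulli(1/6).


For Bernoulli: X in {0,1}
E[X^4] = 0^4*(1-1/6) + 1^4*1/6 = 1/6

1/6


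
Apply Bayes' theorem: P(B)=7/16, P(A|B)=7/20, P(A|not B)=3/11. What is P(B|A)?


P(A) = P(A|B)P(B) + P(A|B')P(B') = 7/20*7/16 + 3/11*9/16 = 1079/3520
P(B|A) = P(A|B)P(B)/P(A) = (49/320)/(1079/3520) = 539/1079

539/1079


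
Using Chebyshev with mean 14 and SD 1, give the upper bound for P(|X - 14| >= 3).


k = 3/1 = 3
Chebyshev: P(|X-mu| >= k*sigma) <= 1/k^2 = 1/3^2 = 1/9

1/9


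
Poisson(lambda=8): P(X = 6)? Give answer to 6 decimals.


P(X=6) = e^(-8) * 8^6 / 6!
≈ 0.0003354626279 * 262144 / 720
≈ 0.122138

0.122138


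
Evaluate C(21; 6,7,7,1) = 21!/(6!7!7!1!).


21! = 51090942171709440000
Denominator: 6!=720 * 7!=5040 * 7!=5040 * 1!=1
Coefficient = 51090942171709440000 / 18289152000 = 2793510720

2793510720


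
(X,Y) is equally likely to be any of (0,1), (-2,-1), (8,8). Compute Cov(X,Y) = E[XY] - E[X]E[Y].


E[X]=2, E[Y]=8/3, E[XY]=22
Cov(X,Y) = E[XY] - E[X]E[Y] = 22 - 2*8/3 = 50/3

50/3


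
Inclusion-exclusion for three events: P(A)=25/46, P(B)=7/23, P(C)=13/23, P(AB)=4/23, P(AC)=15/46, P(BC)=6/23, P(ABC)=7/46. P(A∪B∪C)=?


P(A∪B∪C) = P(A)+P(B)+P(C) - P(AB)-P(AC)-P(BC) + P(ABC)
= 25/46+7/23+13/23 - 4/23-15/46-6/23 + 7/46
= 37/46

37/46


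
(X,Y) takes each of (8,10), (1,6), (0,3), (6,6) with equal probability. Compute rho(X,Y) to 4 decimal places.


Cov(X,Y) = 7.0625, Var(X) = 11.1875, Var(Y) = 6.1875
rho = Cov/(sqrt(VarX)*sqrt(VarY)) = 0.8489

0.8489


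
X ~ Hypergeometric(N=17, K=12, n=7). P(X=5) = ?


P(X=5) = C(12,5)*C(5,2) / C(17,7)
= 792*10 / 19448
= 7920/19448 = 90/221

90/221


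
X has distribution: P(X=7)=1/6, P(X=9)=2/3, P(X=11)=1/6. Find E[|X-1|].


E[|X-1|] = sum(g(x)*P(x))
= 6*1/6 + 8*2/3 + 10*1/6
= 8

8


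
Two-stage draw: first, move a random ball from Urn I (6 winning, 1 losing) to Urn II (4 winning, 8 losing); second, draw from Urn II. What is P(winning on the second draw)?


P(transfer winning) = 6/7; P(transfer losing) = 1/7
If winning transferred: Urn II has 5 winning of 13, so P(winning|winning moved) = 5/13
If losing transferred: Urn II has 4 winning of 13, so P(winning|losing moved) = 4/13
By total probability: P(winning) = 6/7*5/13 + 1/7*4/13 = 34/91

34/91


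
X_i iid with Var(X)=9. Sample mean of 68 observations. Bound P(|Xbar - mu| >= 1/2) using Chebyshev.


Var(Xbar) = Var(X)/n = 9/68
Chebyshev: P(|Xbar-mu| >= 1/2) <= Var(Xbar)/(1/2)^2 = (9/68)/(1/4) = 9/17

9/17


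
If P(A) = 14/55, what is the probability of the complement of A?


P(A') = 1 - P(A) = 1 - 14/55 = 41/55

41/55


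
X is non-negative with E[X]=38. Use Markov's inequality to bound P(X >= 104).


Markov: P(X >= a) <= E[X]/a
P(X >= 104) <= 38/104 = 19/52

19/52


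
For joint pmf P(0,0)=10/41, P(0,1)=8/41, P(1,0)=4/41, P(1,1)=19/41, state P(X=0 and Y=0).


Read from table: P(X=0, Y=0) = 10/41

10/41


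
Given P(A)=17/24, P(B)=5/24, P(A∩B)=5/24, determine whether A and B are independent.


P(A)*P(B) = 17/24*5/24 = 85/576
P(A∩B) = 5/24 != 85/576, so not independent

No, A and B are not independent


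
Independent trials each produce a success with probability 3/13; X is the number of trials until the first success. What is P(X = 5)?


P(X=5) = (1-p)^4 * p = (10/13)^4 * 3/13
= 10000/28561 * 3/13 = 30000/371293

30000/371293


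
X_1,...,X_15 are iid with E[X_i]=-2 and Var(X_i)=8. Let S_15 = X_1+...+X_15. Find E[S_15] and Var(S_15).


E[S_n] = n*mu = 15*-2 = -30
Var(S_n) = n*sigma^2 = 15*8 = 120

E[S_15]=-30, Var(S_15)=120


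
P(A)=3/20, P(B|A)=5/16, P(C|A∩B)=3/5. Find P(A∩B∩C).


P(A∩B∩C) = P(A) * P(B|A) * P(C|A∩B)
= 3/20 * 5/16 * 3/5
= 3/64 * 3/5 = 9/320

9/320


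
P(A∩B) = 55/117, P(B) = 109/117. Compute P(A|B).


P(A|B) = P(A∩B)/P(B) = (55/117)/(109/117) = 55/109

55/109


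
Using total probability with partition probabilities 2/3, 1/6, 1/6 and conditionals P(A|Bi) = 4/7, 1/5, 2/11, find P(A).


P(A) = P(A|B1)P(B1) + P(A|B2)P(B2) + P(A|B3)P(B3)
= 4/7*2/3 + 1/5*1/6 + 2/11*1/6
= 8/21 + 1/30 + 1/33 = 1027/2310

1027/2310


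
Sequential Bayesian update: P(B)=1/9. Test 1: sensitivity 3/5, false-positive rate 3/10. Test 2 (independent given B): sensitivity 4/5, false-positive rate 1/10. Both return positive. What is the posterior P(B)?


After test 1: P(+) = 3/5*1/9 + 3/10*8/9 = 1/3
P(B|+) = (1/15)/(1/3) = 1/5
After test 2 (use post1 as new prior): P(+) = 4/5*1/5 + 1/10*4/5 = 6/25
P(B|+,+) = (4/25)/(6/25) = 2/3

2/3


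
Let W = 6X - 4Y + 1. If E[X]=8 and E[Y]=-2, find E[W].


E[6X - 4Y + 1] = 6*E[X] - 4*E[Y] + 1
= (6)*(8) + (-4)*(-2) + (1)
= 48 + 8 + 1 = 57

57


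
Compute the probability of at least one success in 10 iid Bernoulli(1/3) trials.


P(at least one) = 1 - P(none)
P(none) = (1 - 1/3)^10 = (2/3)^10 = 1024/59049
P(at least one) = 1 - 1024/59049 = 58025/59049

58025/59049


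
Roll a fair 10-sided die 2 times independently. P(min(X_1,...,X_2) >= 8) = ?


P(min >= 8) = P(all X_i >= 8) = (P(X_1 >= 8))^2
= (3/10)^2 = 9/100

9/100


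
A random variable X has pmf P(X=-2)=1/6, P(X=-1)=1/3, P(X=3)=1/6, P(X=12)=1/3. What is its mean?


E[X] = sum(x * P(x))
= -2*1/6 - 1*1/3 + 3*1/6 + 12*1/3
= 23/6

23/6


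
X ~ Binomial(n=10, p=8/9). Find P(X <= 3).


P(X<=3) = P(X=0) + P(X=1) + P(X=2) + P(X=3)
= 1/3486784401 + 80/3486784401 + 320/387420489 + 20480/1162261467
= 21467/1162261467

21467/1162261467


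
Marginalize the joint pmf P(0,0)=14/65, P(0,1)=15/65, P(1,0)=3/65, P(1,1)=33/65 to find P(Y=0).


P(Y=0) = P(0,0)+P(1,0) = 14/65 + 3/65 = 17/65

17/65


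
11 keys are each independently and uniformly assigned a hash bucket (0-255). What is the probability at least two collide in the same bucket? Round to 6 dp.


P(all different) = prod((256-i)/256 for i=0..10) = 0.804252
P(at least one match) = 1 - 0.804252 = 0.195748

0.195748


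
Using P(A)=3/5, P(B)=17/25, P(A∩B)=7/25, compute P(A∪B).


P(A∪B) = P(A) + P(B) - P(A∩B)
= 3/5 + 17/25 - 7/25 = 1

1


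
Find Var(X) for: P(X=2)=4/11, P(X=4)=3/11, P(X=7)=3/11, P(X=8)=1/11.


E[X] = 49/11, E[X^2] = 25
Var(X) = E[X^2] - (E[X])^2 = 25 - (49/11)^2 = 624/121

624/121


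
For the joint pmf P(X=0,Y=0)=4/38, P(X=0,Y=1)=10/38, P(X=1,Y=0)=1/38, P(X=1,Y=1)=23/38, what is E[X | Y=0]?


P(Y=0) = 5/38
E[X|Y=0] = (0*4 + 1*1)/5 = 1/5

1/5


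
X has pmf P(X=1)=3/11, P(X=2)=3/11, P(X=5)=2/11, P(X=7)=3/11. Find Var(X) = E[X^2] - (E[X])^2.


E[X] = 40/11, E[X^2] = 212/11
Var(X) = E[X^2] - (E[X])^2 = 212/11 - (40/11)^2 = 732/121

732/121


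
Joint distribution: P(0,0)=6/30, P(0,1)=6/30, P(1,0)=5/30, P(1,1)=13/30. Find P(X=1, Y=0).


Read from table: P(X=1, Y=0) = 5/30 = 1/6

1/6


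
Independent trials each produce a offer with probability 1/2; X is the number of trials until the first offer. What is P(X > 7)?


P(X > 7) = P(first 7 trials all fail) = (1-p)^7 = (1/2)^7 = 1/128

1/128


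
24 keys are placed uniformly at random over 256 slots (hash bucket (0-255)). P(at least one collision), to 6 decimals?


P(all different) = prod((256-i)/256 for i=0..23) = 0.328665
P(at least one match) = 1 - 0.328665 = 0.671335

0.671335


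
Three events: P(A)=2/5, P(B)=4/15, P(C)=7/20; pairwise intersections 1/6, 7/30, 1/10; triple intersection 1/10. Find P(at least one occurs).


P(A∪B∪C) = P(A)+P(B)+P(C) - P(AB)-P(AC)-P(BC) + P(ABC)
= 2/5+4/15+7/20 - 1/6-7/30-1/10 + 1/10
= 37/60

37/60


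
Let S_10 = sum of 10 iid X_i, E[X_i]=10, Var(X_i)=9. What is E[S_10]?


E[S_n] = n*E[X_1] = 10*10 = 100

100


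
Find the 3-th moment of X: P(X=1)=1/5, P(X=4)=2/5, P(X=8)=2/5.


E[X^3] = sum(x^3 * P(x))
= 1*1/5 + 64*2/5 + 512*2/5
= 1153/5

1153/5


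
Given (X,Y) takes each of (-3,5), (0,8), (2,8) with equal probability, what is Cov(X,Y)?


E[X]=-1/3, E[Y]=7, E[XY]=1/3
Cov(X,Y) = E[XY] - E[X]E[Y] = 1/3 + 1/3*7 = 8/3

8/3


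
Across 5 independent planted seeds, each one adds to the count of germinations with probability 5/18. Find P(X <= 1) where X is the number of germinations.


P(X<=1) = P(X=0) + P(X=1)
= 371293/1889568 + 714025/1889568
= 542659/944784

542659/944784


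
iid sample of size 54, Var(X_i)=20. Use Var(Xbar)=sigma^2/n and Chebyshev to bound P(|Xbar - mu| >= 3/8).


Var(Xbar) = Var(X)/n = 20/54
Chebyshev: P(|Xbar-mu| >= 3/8) <= Var(Xbar)/(3/8)^2 = (10/27)/(9/64) = 640/243
Bound exceeds 1, so trivial bound: 1

1


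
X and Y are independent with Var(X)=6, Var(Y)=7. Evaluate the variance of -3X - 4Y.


Independence => Cov(X,Y)=0
Var(-3X - 4Y) = (-3)^2*Var(X) + (-4)^2*Var(Y)
= 9*6 + 16*7 = 166

166


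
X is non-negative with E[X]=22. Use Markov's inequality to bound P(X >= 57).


Markov: P(X >= a) <= E[X]/a
P(X >= 57) <= 22/57

22/57


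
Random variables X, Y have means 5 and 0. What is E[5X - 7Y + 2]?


E[5X - 7Y + 2] = 5*E[X] - 7*E[Y] + 2
= (5)*(5) + (-7)*(0) + (2)
= 25 + 0 + 2 = 27

27


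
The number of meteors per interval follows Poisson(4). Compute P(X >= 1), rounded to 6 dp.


P(X>=1) = 1 - P(X<=0) = 1 - (e^(-4)*4^0/0!)
≈ 1 - 0.0183156389 = 0.9816843611
≈ 0.981684

0.981684


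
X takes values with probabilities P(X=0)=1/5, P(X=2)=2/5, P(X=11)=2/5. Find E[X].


E[X] = sum(x * P(x))
= 0*1/5 + 2*2/5 + 11*2/5
= 26/5

26/5


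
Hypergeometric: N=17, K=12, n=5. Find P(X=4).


P(X=4) = C(12,4)*C(5,1) / C(17,5)
= 495*5 / 6188
= 2475/6188

2475/6188


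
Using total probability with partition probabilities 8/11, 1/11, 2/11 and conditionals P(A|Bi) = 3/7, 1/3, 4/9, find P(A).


P(A) = P(A|B1)P(B1) + P(A|B2)P(B2) + P(A|B3)P(B3)
= 3/7*8/11 + 1/3*1/11 + 4/9*2/11
= 24/77 + 1/33 + 8/99 = 293/693

293/693


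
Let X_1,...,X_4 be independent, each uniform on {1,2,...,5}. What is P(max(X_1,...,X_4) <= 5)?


P(max <= 5) = P(all X_i <= 5) = (P(X_1 <= 5))^4
= (5/5)^4 = 1^4 = 1

1


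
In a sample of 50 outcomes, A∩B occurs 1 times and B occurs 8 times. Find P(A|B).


P(A|B) = P(A∩B)/P(B) = (1/50)/(8/50) = 1/8

1/8


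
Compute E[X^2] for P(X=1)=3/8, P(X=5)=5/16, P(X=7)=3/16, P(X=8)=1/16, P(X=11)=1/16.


E[X^2] = sum(g(x)*P(x))
= 1*3/8 + 25*5/16 + 49*3/16 + 64*1/16 + 121*1/16
= 463/16

463/16


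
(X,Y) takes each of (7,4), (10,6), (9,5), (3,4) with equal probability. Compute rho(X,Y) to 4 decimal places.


Cov(X,Y) = 1.8125, Var(X) = 7.1875, Var(Y) = 0.6875
rho = Cov/(sqrt(VarX)*sqrt(VarY)) = 0.8154

0.8154


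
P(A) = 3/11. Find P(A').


P(A') = 1 - P(A) = 1 - 3/11 = 8/11

8/11


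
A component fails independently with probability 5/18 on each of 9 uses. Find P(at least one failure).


P(at least one) = 1 - P(none)
P(none) = (1 - 5/18)^9 = (13/18)^9 = 10604499373/198359290368
P(at least one) = 1 - 10604499373/198359290368 = 187754790995/198359290368

187754790995/198359290368


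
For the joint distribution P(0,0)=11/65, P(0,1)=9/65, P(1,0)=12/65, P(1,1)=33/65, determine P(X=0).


P(X=0) = P(0,0)+P(0,1) = 11/65 + 9/65 = 20/65 = 4/13

4/13


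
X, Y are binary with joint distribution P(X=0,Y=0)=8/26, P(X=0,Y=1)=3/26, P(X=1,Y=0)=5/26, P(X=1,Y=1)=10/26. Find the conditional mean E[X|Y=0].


P(Y=0) = 13/26
E[X|Y=0] = (0*8 + 1*5)/13 = 5/13

5/13


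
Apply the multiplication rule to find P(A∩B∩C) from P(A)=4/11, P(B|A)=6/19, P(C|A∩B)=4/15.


P(A∩B∩C) = P(A) * P(B|A) * P(C|A∩B)
= 4/11 * 6/19 * 4/15
= 24/209 * 4/15 = 32/1045

32/1045


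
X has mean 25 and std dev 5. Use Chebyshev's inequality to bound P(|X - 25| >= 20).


k = 20/5 = 4
Chebyshev: P(|X-mu| >= k*sigma) <= 1/k^2 = 1/4^2 = 1/16

1/16


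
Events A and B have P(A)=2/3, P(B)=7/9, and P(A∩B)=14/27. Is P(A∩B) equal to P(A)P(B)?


P(A)*P(B) = 2/3*7/9 = 14/27
P(A∩B) = 14/27, which equals P(A)P(B), so independent

Yes, A and B are independent


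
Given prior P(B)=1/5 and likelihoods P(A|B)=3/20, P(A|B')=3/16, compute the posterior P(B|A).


P(A) = P(A|B)P(B) + P(A|B')P(B') = 3/20*1/5 + 3/16*4/5 = 9/50
P(B|A) = P(A|B)P(B)/P(A) = (3/100)/(9/50) = 1/6

1/6


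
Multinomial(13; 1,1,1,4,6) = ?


13! = 6227020800
Denominator: 1!=1 * 1!=1 * 1!=1 * 4!=24 * 6!=720
Coefficient = 6227020800 / 17280 = 360360

360360


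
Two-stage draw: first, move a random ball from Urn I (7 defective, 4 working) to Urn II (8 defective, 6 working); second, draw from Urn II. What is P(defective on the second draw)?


P(transfer defective) = 7/11; P(transfer working) = 4/11
If defective transferred: Urn II has 9 defective of 15, so P(defective|defective moved) = 3/5
If working transferred: Urn II has 8 defective of 15, so P(defective|working moved) = 8/15
By total probability: P(defective) = 7/11*3/5 + 4/11*8/15 = 19/33

19/33


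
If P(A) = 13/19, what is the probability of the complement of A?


P(A') = 1 - P(A) = 1 - 13/19 = 6/19

6/19


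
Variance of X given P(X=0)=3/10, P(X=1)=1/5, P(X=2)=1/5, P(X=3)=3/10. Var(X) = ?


E[X] = 3/2, E[X^2] = 37/10
Var(X) = E[X^2] - (E[X])^2 = 37/10 - (3/2)^2 = 29/20

29/20


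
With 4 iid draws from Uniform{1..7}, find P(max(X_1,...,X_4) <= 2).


P(max <= 2) = P(all X_i <= 2) = (P(X_1 <= 2))^4
= (2/7)^4 = 16/2401

16/2401


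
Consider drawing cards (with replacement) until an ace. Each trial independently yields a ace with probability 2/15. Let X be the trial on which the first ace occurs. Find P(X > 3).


P(X > 3) = P(first 3 trials all fail) = (1-p)^3 = (13/15)^3 = 2197/3375

2197/3375


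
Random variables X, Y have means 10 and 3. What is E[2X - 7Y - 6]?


E[2X - 7Y - 6] = 2*E[X] - 7*E[Y] - 6
= (2)*(10) + (-7)*(3) + (-6)
= 20 - 21 - 6 = -7

-7


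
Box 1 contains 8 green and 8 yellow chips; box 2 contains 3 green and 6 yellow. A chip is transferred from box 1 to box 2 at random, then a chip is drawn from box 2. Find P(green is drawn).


P(transfer green) = 8/16 = 1/2; P(transfer yellow) = 1/2
If green transferred: Urn II has 4 green of 10, so P(green|green moved) = 2/5
If yellow transferred: Urn II has 3 green of 10, so P(green|yellow moved) = 3/10
By total probability: P(green) = 1/2*2/5 + 1/2*3/10 = 7/20

7/20


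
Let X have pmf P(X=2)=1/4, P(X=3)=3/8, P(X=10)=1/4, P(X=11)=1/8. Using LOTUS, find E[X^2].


E[X^2] = sum(g(x)*P(x))
= 4*1/4 + 9*3/8 + 100*1/4 + 121*1/8
= 89/2

89/2


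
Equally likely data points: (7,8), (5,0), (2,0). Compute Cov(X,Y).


E[X]=14/3, E[Y]=8/3, E[XY]=56/3
Cov(X,Y) = E[XY] - E[X]E[Y] = 56/3 - 14/3*8/3 = 56/9

56/9


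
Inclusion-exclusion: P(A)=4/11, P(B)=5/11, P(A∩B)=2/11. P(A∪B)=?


P(A∪B) = P(A) + P(B) - P(A∩B)
= 4/11 + 5/11 - 2/11 = 7/11

7/11


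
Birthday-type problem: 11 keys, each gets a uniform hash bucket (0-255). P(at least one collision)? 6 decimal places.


P(all different) = prod((256-i)/256 for i=0..10) = 0.804252
P(at least one match) = 1 - 0.804252 = 0.195748

0.195748


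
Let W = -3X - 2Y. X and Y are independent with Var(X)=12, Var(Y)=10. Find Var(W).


Independence => Cov(X,Y)=0
Var(-3X - 2Y) = (-3)^2*Var(X) + (-2)^2*Var(Y)
= 9*12 + 4*10 = 148

148


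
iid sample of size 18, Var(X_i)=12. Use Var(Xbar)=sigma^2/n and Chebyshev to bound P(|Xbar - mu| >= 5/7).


Var(Xbar) = Var(X)/n = 12/18
Chebyshev: P(|Xbar-mu| >= 5/7) <= Var(Xbar)/(5/7)^2 = (2/3)/(25/49) = 98/75
Bound exceeds 1, so trivial bound: 1

1


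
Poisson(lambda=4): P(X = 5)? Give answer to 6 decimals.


P(X=5) = e^(-4) * 4^5 / 5!
≈ 0.01831563889 * 1024 / 120
≈ 0.156293

0.156293


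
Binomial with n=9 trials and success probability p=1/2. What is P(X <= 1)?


P(X<=1) = P(X=0) + P(X=1)
= 1/512 + 9/512
= 5/256

5/256


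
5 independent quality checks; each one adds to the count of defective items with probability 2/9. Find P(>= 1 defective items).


P(at least one) = 1 - P(none)
P(none) = (1 - 2/9)^5 = (7/9)^5 = 16807/59049
P(at least one) = 1 - 16807/59049 = 42242/59049

42242/59049


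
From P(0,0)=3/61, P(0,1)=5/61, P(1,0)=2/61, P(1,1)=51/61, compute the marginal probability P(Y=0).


P(Y=0) = P(0,0)+P(1,0) = 3/61 + 2/61 = 5/61

5/61


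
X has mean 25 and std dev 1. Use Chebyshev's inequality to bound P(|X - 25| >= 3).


k = 3/1 = 3
Chebyshev: P(|X-mu| >= k*sigma) <= 1/k^2 = 1/3^2 = 1/9

1/9


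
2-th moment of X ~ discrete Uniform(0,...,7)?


E[X^2] = (1/8) * sum(x^2 for x=0..7)
= 140/8 = 35/2

35/2


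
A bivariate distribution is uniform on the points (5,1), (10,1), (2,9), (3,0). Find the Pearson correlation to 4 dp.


Cov(X,Y) = -5.5000, Var(X) = 9.5000, Var(Y) = 13.1875
rho = Cov/(sqrt(VarX)*sqrt(VarY)) = -0.4914

-0.4914


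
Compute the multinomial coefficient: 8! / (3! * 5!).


8! = 40320
Denominator: 3!=6 * 5!=120
Coefficient = 40320 / 720 = 56

56


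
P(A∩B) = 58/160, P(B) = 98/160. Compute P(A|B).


P(A|B) = P(A∩B)/P(B) = (58/160)/(98/160) = 58/98 = 29/49

29/49


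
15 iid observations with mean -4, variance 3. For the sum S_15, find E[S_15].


E[S_n] = n*E[X_1] = 15*-4 = -60

-60


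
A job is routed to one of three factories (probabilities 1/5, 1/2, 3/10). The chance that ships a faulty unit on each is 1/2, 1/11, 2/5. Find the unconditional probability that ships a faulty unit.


P(A) = P(A|B1)P(B1) + P(A|B2)P(B2) + P(A|B3)P(B3)
= 1/2*1/5 + 1/11*1/2 + 2/5*3/10
= 1/10 + 1/22 + 3/25 = 73/275

73/275


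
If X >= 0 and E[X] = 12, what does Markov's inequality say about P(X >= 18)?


Markov: P(X >= a) <= E[X]/a
P(X >= 18) <= 12/18 = 2/3

2/3


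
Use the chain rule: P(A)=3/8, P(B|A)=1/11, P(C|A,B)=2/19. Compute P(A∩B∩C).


P(A∩B∩C) = P(A) * P(B|A) * P(C|A∩B)
= 3/8 * 1/11 * 2/19
= 3/88 * 2/19 = 3/836

3/836


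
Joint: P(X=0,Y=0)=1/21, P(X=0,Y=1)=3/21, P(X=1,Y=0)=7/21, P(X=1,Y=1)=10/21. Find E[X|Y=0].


P(Y=0) = 8/21
E[X|Y=0] = (0*1 + 1*7)/8 = 7/8

7/8


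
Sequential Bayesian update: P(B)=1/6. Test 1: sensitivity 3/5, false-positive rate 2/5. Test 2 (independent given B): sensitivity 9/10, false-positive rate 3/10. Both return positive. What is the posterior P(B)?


After test 1: P(+) = 3/5*1/6 + 2/5*5/6 = 13/30
P(B|+) = (1/10)/(13/30) = 3/13
After test 2 (use post1 as new prior): P(+) = 9/10*3/13 + 3/10*10/13 = 57/130
P(B|+,+) = (27/130)/(57/130) = 9/19

9/19


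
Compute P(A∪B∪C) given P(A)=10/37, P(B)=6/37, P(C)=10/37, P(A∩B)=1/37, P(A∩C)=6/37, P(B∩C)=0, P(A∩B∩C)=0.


P(A∪B∪C) = P(A)+P(B)+P(C) - P(AB)-P(AC)-P(BC) + P(ABC)
= 10/37+6/37+10/37 - 1/37-6/37-0 + 0
= 19/37

19/37


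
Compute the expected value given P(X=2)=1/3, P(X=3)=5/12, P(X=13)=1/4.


E[X] = sum(x * P(x))
= 2*1/3 + 3*5/12 + 13*1/4
= 31/6

31/6


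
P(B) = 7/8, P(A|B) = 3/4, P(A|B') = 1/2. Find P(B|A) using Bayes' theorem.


P(A) = P(A|B)P(B) + P(A|B')P(B') = 3/4*7/8 + 1/2*1/8 = 23/32
P(B|A) = P(A|B)P(B)/P(A) = (21/32)/(23/32) = 21/23

21/23


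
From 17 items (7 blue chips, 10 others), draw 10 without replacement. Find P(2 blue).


P(X=2) = C(7,2)*C(10,8) / C(17,10)
= 21*45 / 19448
= 945/19448

945/19448


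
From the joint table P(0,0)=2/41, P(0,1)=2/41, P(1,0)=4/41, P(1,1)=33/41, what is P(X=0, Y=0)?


Read from table: P(X=0, Y=0) = 2/41

2/41


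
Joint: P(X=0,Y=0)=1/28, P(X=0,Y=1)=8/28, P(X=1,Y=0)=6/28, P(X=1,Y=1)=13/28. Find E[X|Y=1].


P(Y=1) = 21/28
E[X|Y=1] = (0*8 + 1*13)/21 = 13/21

13/21


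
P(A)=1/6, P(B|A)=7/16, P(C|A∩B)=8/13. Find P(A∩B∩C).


P(A∩B∩C) = P(A) * P(B|A) * P(C|A∩B)
= 1/6 * 7/16 * 8/13
= 7/96 * 8/13 = 7/156

7/156


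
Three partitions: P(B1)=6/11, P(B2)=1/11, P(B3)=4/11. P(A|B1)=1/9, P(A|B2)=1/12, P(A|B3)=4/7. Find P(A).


P(A) = P(A|B1)P(B1) + P(A|B2)P(B2) + P(A|B3)P(B3)
= 1/9*6/11 + 1/12*1/11 + 4/7*4/11
= 2/33 + 1/132 + 16/77 = 85/308

85/308


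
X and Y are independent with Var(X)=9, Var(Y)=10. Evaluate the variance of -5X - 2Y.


Independence => Cov(X,Y)=0
Var(-5X - 2Y) = (-5)^2*Var(X) + (-2)^2*Var(Y)
= 25*9 + 4*10 = 265

265


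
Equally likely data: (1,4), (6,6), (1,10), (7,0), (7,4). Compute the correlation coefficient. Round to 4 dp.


Cov(X,Y) = -5.5200, Var(X) = 7.8400, Var(Y) = 10.5600
rho = Cov/(sqrt(VarX)*sqrt(VarY)) = -0.6067

-0.6067


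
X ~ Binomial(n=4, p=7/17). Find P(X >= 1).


P(X>=1) = P(X=1) + P(X=2) + P(X=3) + P(X=4)
= 28000/83521 + 29400/83521 + 13720/83521 + 2401/83521
= 73521/83521

73521/83521


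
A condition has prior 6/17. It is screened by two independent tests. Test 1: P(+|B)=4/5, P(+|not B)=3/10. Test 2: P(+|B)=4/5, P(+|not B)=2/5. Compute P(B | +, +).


After test 1: P(+) = 4/5*6/17 + 3/10*11/17 = 81/170
P(B|+) = (24/85)/(81/170) = 16/27
After test 2 (use post1 as new prior): P(+) = 4/5*16/27 + 2/5*11/27 = 86/135
P(B|+,+) = (64/135)/(86/135) = 32/43

32/43


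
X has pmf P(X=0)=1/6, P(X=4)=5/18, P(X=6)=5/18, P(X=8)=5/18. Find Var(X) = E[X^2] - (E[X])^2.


E[X] = 5, E[X^2] = 290/9
Var(X) = E[X^2] - (E[X])^2 = 290/9 - (5)^2 = 65/9

65/9


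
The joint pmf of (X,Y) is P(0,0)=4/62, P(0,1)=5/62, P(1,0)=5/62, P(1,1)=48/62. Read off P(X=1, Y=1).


Read from table: P(X=1, Y=1) = 48/62 = 24/31

24/31


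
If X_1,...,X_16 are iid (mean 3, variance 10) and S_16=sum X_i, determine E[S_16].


E[S_n] = n*E[X_1] = 16*3 = 48

48


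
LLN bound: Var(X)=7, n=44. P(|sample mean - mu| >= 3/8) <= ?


Var(Xbar) = Var(X)/n = 7/44
Chebyshev: P(|Xbar-mu| >= 3/8) <= Var(Xbar)/(3/8)^2 = (7/44)/(9/64) = 112/99
Bound exceeds 1, so trivial bound: 1

1


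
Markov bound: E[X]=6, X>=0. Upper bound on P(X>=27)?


Markov: P(X >= a) <= E[X]/a
P(X >= 27) <= 6/27 = 2/9

2/9


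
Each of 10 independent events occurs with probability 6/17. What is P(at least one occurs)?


P(at least one) = 1 - P(none)
P(none) = (1 - 6/17)^10 = (11/17)^10 = 25937424601/2015993900449
P(at least one) = 1 - 25937424601/2015993900449 = 1990056475848/2015993900449

1990056475848/2015993900449


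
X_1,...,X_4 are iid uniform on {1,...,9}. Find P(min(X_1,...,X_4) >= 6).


P(min >= 6) = P(all X_i >= 6) = (P(X_1 >= 6))^4
= (4/9)^4 = 256/6561

256/6561


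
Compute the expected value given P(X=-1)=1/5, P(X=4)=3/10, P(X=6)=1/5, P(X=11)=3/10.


E[X] = sum(x * P(x))
= -1*1/5 + 4*3/10 + 6*1/5 + 11*3/10
= 11/2

11/2


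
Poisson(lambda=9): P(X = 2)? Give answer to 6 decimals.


P(X=2) = e^(-9) * 9^2 / 2!
≈ 0.0001234098041 * 81 / 2
≈ 0.004998

0.004998


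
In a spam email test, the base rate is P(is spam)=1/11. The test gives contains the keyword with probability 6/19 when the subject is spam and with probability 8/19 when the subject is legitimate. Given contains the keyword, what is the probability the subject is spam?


P(A) = P(A|B)P(B) + P(A|B')P(B') = 6/19*1/11 + 8/19*10/11 = 86/209
P(B|A) = P(A|B)P(B)/P(A) = (6/209)/(86/209) = 3/43

3/43


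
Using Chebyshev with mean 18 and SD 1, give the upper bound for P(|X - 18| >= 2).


k = 2/1 = 2
Chebyshev: P(|X-mu| >= k*sigma) <= 1/k^2 = 1/2^2 = 1/4

1/4


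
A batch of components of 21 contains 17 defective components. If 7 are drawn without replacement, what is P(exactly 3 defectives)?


P(X=3) = C(17,3)*C(4,4) / C(21,7)
= 680*1 / 116280
= 680/116280 = 1/171

1/171


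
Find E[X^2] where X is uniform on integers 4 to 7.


E[X^2] = (1/4) * sum(x^2 for x=4..7)
= 126/4 = 63/2

63/2


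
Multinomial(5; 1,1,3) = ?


5! = 120
Denominator: 1!=1 * 1!=1 * 3!=6
Coefficient = 120 / 6 = 20

20


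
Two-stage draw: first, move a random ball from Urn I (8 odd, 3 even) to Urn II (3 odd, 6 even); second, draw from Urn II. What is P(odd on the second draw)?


P(transfer odd) = 8/11; P(transfer even) = 3/11
If odd transferred: Urn II has 4 odd of 10, so P(odd|odd moved) = 2/5
If even transferred: Urn II has 3 odd of 10, so P(odd|even moved) = 3/10
By total probability: P(odd) = 8/11*2/5 + 3/11*3/10 = 41/110

41/110


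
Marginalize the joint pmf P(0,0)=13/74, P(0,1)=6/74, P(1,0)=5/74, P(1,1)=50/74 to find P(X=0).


P(X=0) = P(0,0)+P(0,1) = 13/74 + 6/74 = 19/74

19/74


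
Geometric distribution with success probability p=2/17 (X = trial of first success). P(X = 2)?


P(X=2) = (1-p)^1 * p = (15/17)^1 * 2/17
= 15/17 * 2/17 = 30/289

30/289


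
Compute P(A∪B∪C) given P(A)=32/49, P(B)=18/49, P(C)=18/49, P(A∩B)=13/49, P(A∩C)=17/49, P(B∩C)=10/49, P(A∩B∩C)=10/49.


P(A∪B∪C) = P(A)+P(B)+P(C) - P(AB)-P(AC)-P(BC) + P(ABC)
= 32/49+18/49+18/49 - 13/49-17/49-10/49 + 10/49
= 38/49

38/49


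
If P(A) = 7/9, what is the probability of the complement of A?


P(A') = 1 - P(A) = 1 - 7/9 = 2/9

2/9


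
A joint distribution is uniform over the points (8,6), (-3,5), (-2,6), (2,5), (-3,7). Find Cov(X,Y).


E[X]=2/5, E[Y]=29/5, E[XY]=2
Cov(X,Y) = E[XY] - E[X]E[Y] = 2 - 2/5*29/5 = -8/25

-8/25


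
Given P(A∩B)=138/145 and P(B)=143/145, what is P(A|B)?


P(A|B) = P(A∩B)/P(B) = (138/145)/(143/145) = 138/143

138/143


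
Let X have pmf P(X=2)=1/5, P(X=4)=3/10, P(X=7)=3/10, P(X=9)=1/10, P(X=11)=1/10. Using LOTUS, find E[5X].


E[5X] = sum(g(x)*P(x))
= 10*1/5 + 20*3/10 + 35*3/10 + 45*1/10 + 55*1/10
= 57/2

57/2


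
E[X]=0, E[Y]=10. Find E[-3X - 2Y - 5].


E[-3X - 2Y - 5] = -3*E[X] - 2*E[Y] - 5
= (-3)*(0) + (-2)*(10) + (-5)
= 0 - 20 - 5 = -25

-25


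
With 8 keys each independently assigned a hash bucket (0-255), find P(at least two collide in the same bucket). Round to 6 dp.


P(all different) = prod((256-i)/256 for i=0..7) = 0.895423
P(at least one match) = 1 - 0.895423 = 0.104577

0.104577


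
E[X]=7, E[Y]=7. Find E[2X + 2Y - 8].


E[2X + 2Y - 8] = 2*E[X] + 2*E[Y] - 8
= (2)*(7) + (2)*(7) + (-8)
= 14 + 14 - 8 = 20

20


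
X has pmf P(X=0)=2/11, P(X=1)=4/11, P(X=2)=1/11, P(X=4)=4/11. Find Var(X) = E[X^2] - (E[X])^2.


E[X] = 2, E[X^2] = 72/11
Var(X) = E[X^2] - (E[X])^2 = 72/11 - (2)^2 = 28/11

28/11


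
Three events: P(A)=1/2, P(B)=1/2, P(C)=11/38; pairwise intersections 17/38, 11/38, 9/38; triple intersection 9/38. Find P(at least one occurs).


P(A∪B∪C) = P(A)+P(B)+P(C) - P(AB)-P(AC)-P(BC) + P(ABC)
= 1/2+1/2+11/38 - 17/38-11/38-9/38 + 9/38
= 21/38

21/38


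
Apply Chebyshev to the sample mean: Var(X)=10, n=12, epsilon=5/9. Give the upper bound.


Var(Xbar) = Var(X)/n = 10/12
Chebyshev: P(|Xbar-mu| >= 5/9) <= Var(Xbar)/(5/9)^2 = (5/6)/(25/81) = 27/10
Bound exceeds 1, so trivial bound: 1

1


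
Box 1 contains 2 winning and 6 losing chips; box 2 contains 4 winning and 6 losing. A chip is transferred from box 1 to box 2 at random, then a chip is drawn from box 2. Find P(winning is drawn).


P(transfer winning) = 2/8 = 1/4; P(transfer losing) = 3/4
If winning transferred: Urn II has 5 winning of 11, so P(winning|winning moved) = 5/11
If losing transferred: Urn II has 4 winning of 11, so P(winning|losing moved) = 4/11
By total probability: P(winning) = 1/4*5/11 + 3/4*4/11 = 17/44

17/44


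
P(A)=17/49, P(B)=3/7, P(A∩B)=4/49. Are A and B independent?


P(A)*P(B) = 17/49*3/7 = 51/343
P(A∩B) = 4/49 != 51/343, so not independent

No, A and B are not independent


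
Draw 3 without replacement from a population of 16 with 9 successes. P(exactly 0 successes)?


P(X=0) = C(9,0)*C(7,3) / C(16,3)
= 1*35 / 560
= 35/560 = 1/16

1/16


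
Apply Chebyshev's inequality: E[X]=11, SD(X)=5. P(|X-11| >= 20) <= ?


k = 20/5 = 4
Chebyshev: P(|X-mu| >= k*sigma) <= 1/k^2 = 1/4^2 = 1/16

1/16


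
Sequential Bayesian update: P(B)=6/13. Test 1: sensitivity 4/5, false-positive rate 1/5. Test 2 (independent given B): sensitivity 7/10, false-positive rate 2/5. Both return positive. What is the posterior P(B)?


After test 1: P(+) = 4/5*6/13 + 1/5*7/13 = 31/65
P(B|+) = (24/65)/(31/65) = 24/31
After test 2 (use post1 as new prior): P(+) = 7/10*24/31 + 2/5*7/31 = 98/155
P(B|+,+) = (84/155)/(98/155) = 6/7

6/7


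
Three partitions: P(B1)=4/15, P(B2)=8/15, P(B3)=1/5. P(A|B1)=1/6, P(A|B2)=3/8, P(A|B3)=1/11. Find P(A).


P(A) = P(A|B1)P(B1) + P(A|B2)P(B2) + P(A|B3)P(B3)
= 1/6*4/15 + 3/8*8/15 + 1/11*1/5
= 2/45 + 1/5 + 1/55 = 26/99

26/99


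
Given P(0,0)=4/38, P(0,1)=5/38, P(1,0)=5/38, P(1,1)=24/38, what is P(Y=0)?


P(Y=0) = P(0,0)+P(1,0) = 4/38 + 5/38 = 9/38

9/38


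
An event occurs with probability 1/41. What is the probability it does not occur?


P(A') = 1 - P(A) = 1 - 1/41 = 40/41

40/41


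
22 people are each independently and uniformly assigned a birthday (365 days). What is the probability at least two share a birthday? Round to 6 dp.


P(all different) = prod((365-i)/365 for i=0..21) = 0.524305
P(at least one match) = 1 - 0.524305 = 0.475695

0.475695


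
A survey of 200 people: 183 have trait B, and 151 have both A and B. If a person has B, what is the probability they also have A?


P(A|B) = P(A∩B)/P(B) = (151/200)/(183/200) = 151/183

151/183


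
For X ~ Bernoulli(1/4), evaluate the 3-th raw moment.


For Bernoulli: X in {0,1}
E[X^3] = 0^3*(1-1/4) + 1^3*1/4 = 1/4

1/4


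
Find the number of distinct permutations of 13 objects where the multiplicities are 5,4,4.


13! = 6227020800
Denominator: 5!=120 * 4!=24 * 4!=24
Coefficient = 6227020800 / 69120 = 90090

90090


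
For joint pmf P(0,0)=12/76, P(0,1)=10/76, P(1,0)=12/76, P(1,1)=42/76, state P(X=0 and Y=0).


Read from table: P(X=0, Y=0) = 12/76 = 3/19

3/19


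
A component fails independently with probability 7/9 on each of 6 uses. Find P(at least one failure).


P(at least one) = 1 - P(none)
P(none) = (1 - 7/9)^6 = (2/9)^6 = 64/531441
P(at least one) = 1 - 64/531441 = 531377/531441

531377/531441


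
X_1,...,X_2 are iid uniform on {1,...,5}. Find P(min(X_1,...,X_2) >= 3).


P(min >= 3) = P(all X_i >= 3) = (P(X_1 >= 3))^2
= (3/5)^2 = 9/25

9/25


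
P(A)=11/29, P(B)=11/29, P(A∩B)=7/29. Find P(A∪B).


P(A∪B) = P(A) + P(B) - P(A∩B)
= 11/29 + 11/29 - 7/29 = 15/29

15/29


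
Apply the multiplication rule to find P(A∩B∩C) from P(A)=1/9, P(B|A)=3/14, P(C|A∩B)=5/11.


P(A∩B∩C) = P(A) * P(B|A) * P(C|A∩B)
= 1/9 * 3/14 * 5/11
= 1/42 * 5/11 = 5/462

5/462


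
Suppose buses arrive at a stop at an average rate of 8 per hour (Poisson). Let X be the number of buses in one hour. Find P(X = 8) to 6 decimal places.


P(X=8) = e^(-8) * 8^8 / 8!
≈ 0.0003354626279 * 16777216 / 40320
≈ 0.139587

0.139587


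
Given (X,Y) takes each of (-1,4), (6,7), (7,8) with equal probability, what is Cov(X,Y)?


E[X]=4, E[Y]=19/3, E[XY]=94/3
Cov(X,Y) = E[XY] - E[X]E[Y] = 94/3 - 4*19/3 = 6

6


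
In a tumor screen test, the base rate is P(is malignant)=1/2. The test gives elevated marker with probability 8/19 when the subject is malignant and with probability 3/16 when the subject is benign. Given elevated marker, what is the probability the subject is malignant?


P(A) = P(A|B)P(B) + P(A|B')P(B') = 8/19*1/2 + 3/16*1/2 = 185/608
P(B|A) = P(A|B)P(B)/P(A) = (4/19)/(185/608) = 128/185

128/185


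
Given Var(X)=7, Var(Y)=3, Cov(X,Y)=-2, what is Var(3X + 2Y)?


Var(3X + 2Y) = 3^2*Var(X) + 2^2*Var(Y) + 2*3*2*Cov(X,Y)
= 9*7 + 4*3 + 12*(-2)
= 63 + 12 - 24 = 51

51


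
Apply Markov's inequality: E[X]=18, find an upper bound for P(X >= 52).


Markov: P(X >= a) <= E[X]/a
P(X >= 52) <= 18/52 = 9/26

9/26


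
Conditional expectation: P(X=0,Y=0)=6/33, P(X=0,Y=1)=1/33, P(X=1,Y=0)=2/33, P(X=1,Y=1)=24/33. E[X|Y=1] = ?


P(Y=1) = 25/33
E[X|Y=1] = (0*1 + 1*24)/25 = 24/25

24/25


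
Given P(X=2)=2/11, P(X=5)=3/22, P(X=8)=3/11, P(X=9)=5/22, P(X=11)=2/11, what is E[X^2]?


E[X^2] = sum(g(x)*P(x))
= 4*2/11 + 25*3/22 + 64*3/11 + 81*5/22 + 121*2/11
= 62

62


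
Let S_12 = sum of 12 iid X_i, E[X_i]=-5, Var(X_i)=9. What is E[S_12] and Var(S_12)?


E[S_n] = n*mu = 12*-5 = -60
Var(S_n) = n*sigma^2 = 12*9 = 108

E[S_12]=-60, Var(S_12)=108


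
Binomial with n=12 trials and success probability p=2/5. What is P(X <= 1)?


P(X<=1) = P(X=0) + P(X=1)
= 531441/244140625 + 4251528/244140625
= 4782969/244140625

4782969/244140625


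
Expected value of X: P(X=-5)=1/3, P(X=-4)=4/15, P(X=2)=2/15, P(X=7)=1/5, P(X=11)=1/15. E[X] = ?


E[X] = sum(x * P(x))
= -5*1/3 - 4*4/15 + 2*2/15 + 7*1/5 + 11*1/15
= -1/3

-1/3


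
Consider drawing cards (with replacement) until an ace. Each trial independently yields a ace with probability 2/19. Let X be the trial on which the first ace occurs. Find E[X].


For geometric (trials until first success), E[X] = 1/p = 1/(2/19) = 19/2

19/2


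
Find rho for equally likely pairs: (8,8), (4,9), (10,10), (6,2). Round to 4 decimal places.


Cov(X,Y) = 2.2500, Var(X) = 5.0000, Var(Y) = 9.6875
rho = Cov/(sqrt(VarX)*sqrt(VarY)) = 0.3233

0.3233


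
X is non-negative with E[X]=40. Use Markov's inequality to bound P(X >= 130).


Markov: P(X >= a) <= E[X]/a
P(X >= 130) <= 40/130 = 4/13

4/13


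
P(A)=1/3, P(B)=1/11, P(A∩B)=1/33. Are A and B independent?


P(A)*P(B) = 1/3*1/11 = 1/33
P(A∩B) = 1/33, which equals P(A)P(B), so independent

Yes, A and B are independent


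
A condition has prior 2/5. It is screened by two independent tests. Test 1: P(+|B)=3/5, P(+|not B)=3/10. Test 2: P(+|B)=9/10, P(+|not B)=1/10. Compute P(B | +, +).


After test 1: P(+) = 3/5*2/5 + 3/10*3/5 = 21/50
P(B|+) = (6/25)/(21/50) = 4/7
After test 2 (use post1 as new prior): P(+) = 9/10*4/7 + 1/10*3/7 = 39/70
P(B|+,+) = (18/35)/(39/70) = 12/13

12/13


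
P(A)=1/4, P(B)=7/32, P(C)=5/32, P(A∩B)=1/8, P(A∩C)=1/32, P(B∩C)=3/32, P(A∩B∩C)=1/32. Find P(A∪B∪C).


P(A∪B∪C) = P(A)+P(B)+P(C) - P(AB)-P(AC)-P(BC) + P(ABC)
= 1/4+7/32+5/32 - 1/8-1/32-3/32 + 1/32
= 13/32

13/32


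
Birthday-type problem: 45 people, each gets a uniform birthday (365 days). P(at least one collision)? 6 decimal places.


P(all different) = prod((365-i)/365 for i=0..44) = 0.059024
P(at least one match) = 1 - 0.059024 = 0.940976

0.940976


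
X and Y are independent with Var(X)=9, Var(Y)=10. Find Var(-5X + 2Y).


Independence => Cov(X,Y)=0
Var(-5X + 2Y) = (-5)^2*Var(X) + 2^2*Var(Y)
= 25*9 + 4*10 = 265

265


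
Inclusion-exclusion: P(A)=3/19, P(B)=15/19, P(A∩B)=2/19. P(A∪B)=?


P(A∪B) = P(A) + P(B) - P(A∩B)
= 3/19 + 15/19 - 2/19 = 16/19

16/19


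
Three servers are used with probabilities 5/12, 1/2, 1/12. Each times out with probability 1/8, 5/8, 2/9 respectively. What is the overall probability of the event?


P(A) = P(A|B1)P(B1) + P(A|B2)P(B2) + P(A|B3)P(B3)
= 1/8*5/12 + 5/8*1/2 + 2/9*1/12
= 5/96 + 5/16 + 1/54 = 331/864

331/864


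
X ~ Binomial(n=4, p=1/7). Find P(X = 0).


P(X=0) = C(4,0) * p^0 * (1-p)^4
= 1 * 1 * 1296/2401
= 1296/2401

1296/2401


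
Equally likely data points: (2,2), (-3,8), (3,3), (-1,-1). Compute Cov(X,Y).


E[X]=1/4, E[Y]=3, E[XY]=-5/2
Cov(X,Y) = E[XY] - E[X]E[Y] = -5/2 - 1/4*3 = -13/4

-13/4


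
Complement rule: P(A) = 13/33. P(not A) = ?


P(A') = 1 - P(A) = 1 - 13/33 = 20/33

20/33


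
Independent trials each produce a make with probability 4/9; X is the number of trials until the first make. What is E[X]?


For geometric (trials until first success), E[X] = 1/p = 1/(4/9) = 9/4

9/4


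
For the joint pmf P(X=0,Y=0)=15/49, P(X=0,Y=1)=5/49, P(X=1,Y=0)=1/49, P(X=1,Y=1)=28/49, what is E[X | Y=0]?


P(Y=0) = 16/49
E[X|Y=0] = (0*15 + 1*1)/16 = 1/16

1/16


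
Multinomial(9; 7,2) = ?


9! = 362880
Denominator: 7!=5040 * 2!=2
Coefficient = 362880 / 10080 = 36

36


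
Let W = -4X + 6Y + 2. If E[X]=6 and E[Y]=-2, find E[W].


E[-4X + 6Y + 2] = -4*E[X] + 6*E[Y] + 2
= (-4)*(6) + (6)*(-2) + (2)
= -24 - 12 + 2 = -34

-34


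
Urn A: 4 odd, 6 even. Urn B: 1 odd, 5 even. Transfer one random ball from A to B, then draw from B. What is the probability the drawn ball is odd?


P(transfer odd) = 4/10 = 2/5; P(transfer even) = 3/5
If odd transferred: Urn II has 2 odd of 7, so P(odd|odd moved) = 2/7
If even transferred: Urn II has 1 odd of 7, so P(odd|even moved) = 1/7
By total probability: P(odd) = 2/5*2/7 + 3/5*1/7 = 1/5

1/5


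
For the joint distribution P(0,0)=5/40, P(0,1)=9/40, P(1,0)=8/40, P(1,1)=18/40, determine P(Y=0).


P(Y=0) = P(0,0)+P(1,0) = 5/40 + 8/40 = 13/40

13/40


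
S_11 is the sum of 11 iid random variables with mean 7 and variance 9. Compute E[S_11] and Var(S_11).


E[S_n] = n*mu = 11*7 = 77
Var(S_n) = n*sigma^2 = 11*9 = 99

E[S_11]=77, Var(S_11)=99


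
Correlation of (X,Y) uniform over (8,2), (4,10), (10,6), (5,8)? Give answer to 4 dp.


Cov(X,Y) = -4.8750, Var(X) = 5.6875, Var(Y) = 8.7500
rho = Cov/(sqrt(VarX)*sqrt(VarY)) = -0.6911

-0.6911


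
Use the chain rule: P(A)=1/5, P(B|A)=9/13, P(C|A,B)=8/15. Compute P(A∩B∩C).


P(A∩B∩C) = P(A) * P(B|A) * P(C|A∩B)
= 1/5 * 9/13 * 8/15
= 9/65 * 8/15 = 24/325

24/325


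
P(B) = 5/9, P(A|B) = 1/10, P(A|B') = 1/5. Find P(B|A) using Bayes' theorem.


P(A) = P(A|B)P(B) + P(A|B')P(B') = 1/10*5/9 + 1/5*4/9 = 13/90
P(B|A) = P(A|B)P(B)/P(A) = (1/18)/(13/90) = 5/13

5/13


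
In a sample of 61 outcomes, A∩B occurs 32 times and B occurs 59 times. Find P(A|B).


P(A|B) = P(A∩B)/P(B) = (32/61)/(59/61) = 32/59

32/59


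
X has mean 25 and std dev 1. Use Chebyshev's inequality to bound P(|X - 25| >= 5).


k = 5/1 = 5
Chebyshev: P(|X-mu| >= k*sigma) <= 1/k^2 = 1/5^2 = 1/25

1/25


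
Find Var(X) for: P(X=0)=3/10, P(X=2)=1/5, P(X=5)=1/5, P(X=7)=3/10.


E[X] = 7/2, E[X^2] = 41/2
Var(X) = E[X^2] - (E[X])^2 = 41/2 - (7/2)^2 = 33/4

33/4


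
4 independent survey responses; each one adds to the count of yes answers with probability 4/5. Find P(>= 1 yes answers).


P(at least one) = 1 - P(none)
P(none) = (1 - 4/5)^4 = (1/5)^4 = 1/625
P(at least one) = 1 - 1/625 = 624/625

624/625


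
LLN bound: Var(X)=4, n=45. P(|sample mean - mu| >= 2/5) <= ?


Var(Xbar) = Var(X)/n = 4/45
Chebyshev: P(|Xbar-mu| >= 2/5) <= Var(Xbar)/(2/5)^2 = (4/45)/(4/25) = 5/9

5/9


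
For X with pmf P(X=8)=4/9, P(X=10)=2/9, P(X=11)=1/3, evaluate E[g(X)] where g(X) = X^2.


E[X^2] = sum(g(x)*P(x))
= 64*4/9 + 100*2/9 + 121*1/3
= 91

91
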